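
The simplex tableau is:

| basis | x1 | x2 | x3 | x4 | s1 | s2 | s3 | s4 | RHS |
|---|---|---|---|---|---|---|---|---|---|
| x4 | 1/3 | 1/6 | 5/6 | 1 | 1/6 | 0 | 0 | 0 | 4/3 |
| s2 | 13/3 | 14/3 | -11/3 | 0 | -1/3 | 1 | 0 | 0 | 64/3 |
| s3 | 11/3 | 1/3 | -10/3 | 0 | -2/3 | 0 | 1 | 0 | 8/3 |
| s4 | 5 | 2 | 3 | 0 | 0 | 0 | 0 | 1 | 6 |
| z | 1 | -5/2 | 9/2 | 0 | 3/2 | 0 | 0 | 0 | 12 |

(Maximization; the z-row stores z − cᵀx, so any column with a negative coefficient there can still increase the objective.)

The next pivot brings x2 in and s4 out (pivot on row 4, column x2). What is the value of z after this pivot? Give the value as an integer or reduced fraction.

39/2

Minimum ratio for x2: 6/2 = 3.
z changes by −(z-row coeff of x2)·ratio = −(-5/2)·3 = 15/2.
New z = 12 + (15/2) = 39/2.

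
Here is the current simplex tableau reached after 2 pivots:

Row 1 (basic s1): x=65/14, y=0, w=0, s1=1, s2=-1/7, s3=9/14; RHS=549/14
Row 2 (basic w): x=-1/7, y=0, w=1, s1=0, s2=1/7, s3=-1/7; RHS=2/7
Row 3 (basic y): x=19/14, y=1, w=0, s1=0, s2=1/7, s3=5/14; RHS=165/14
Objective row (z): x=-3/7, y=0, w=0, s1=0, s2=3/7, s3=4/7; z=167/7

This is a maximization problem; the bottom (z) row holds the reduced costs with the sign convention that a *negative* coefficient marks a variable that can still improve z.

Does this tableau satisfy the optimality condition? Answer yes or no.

no

Column x has objective-row coefficient -3/7, which is negative; an improving pivot exists, so not yet optimal.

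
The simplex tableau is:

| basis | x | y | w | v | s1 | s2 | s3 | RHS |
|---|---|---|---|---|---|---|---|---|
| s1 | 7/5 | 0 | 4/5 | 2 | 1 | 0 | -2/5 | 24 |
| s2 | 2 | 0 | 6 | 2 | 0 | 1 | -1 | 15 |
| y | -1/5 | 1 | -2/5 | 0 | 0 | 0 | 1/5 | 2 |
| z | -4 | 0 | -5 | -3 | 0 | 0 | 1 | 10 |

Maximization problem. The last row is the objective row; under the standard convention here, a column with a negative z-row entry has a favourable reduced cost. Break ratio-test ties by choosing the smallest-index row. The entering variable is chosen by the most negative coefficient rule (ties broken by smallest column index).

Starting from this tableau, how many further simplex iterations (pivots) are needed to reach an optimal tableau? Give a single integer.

3

pivot: w in, s2 out → z = 45/2
pivot: x in, w out → z = 40
pivot: s3 in, y out → z = 75
No improving column remains; optimal.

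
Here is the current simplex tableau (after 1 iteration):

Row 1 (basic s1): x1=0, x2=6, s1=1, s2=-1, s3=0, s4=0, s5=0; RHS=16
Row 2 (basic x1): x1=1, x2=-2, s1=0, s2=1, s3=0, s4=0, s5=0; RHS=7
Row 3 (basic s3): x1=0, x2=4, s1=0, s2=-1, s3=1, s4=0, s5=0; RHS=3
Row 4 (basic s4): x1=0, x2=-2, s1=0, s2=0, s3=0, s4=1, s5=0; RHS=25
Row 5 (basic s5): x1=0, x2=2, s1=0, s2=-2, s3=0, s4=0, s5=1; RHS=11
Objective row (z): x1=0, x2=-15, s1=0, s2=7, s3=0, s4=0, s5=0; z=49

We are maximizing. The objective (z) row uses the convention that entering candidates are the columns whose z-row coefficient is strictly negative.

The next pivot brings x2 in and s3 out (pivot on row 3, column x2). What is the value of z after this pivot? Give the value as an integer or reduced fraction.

241/4

Minimum ratio for x2: 3/4 = 3/4.
z changes by −(z-row coeff of x2)·ratio = −(-15)·(3/4) = 45/4.
New z = 49 + (45/4) = 241/4.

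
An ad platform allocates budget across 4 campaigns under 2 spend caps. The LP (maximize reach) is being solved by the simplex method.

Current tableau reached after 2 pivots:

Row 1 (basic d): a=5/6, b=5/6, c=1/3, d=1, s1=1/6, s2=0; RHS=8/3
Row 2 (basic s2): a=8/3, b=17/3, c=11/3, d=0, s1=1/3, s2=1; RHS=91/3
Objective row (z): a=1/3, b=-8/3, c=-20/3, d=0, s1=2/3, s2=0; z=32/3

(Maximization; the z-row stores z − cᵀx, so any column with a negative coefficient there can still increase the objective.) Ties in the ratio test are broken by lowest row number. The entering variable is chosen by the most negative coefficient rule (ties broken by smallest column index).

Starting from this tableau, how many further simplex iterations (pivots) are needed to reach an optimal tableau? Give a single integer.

1

pivot: c in, d out → z = 64
No improving column remains; optimal.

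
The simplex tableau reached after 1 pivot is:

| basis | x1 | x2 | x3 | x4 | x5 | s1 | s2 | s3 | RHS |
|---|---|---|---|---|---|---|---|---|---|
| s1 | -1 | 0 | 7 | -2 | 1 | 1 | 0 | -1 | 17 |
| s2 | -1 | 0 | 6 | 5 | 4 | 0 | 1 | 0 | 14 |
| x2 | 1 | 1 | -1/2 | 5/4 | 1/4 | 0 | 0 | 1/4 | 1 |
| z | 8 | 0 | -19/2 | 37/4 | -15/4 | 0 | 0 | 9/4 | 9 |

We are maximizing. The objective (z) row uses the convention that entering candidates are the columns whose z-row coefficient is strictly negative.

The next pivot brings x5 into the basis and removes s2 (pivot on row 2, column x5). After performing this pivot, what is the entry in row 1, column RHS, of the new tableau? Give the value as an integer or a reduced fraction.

Pivot element is row 2, column x5: 4.
Normalize row 2: new (row 2, RHS) = 14/4 = 7/2.
row 1 ← row 1 − 1·(new row 2): 17 − 1·(7/2) = 27/2.

27/2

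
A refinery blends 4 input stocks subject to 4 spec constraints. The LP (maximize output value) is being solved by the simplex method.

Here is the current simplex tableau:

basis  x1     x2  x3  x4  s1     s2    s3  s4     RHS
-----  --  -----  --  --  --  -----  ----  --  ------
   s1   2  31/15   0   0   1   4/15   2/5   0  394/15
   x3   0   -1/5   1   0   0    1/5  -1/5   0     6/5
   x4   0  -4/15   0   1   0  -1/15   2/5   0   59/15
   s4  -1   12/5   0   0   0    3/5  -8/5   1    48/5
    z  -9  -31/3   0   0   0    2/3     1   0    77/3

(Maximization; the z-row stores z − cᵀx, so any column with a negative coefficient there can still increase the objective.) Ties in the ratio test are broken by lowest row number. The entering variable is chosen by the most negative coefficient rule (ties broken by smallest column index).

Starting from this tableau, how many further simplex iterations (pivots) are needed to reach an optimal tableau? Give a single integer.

pivot: x2 in, s4 out → z = 67
pivot: x1 in, s1 out → z = 15523/103
No improving column remains; optimal.

2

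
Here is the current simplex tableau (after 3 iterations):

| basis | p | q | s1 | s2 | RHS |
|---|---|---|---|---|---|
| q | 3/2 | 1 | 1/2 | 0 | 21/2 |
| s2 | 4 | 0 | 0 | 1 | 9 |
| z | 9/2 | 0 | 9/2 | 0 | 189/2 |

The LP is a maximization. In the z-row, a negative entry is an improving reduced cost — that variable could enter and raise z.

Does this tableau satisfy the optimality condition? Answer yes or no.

yes

No objective-row coefficient is strictly negative, so no entering variable exists; the tableau is optimal.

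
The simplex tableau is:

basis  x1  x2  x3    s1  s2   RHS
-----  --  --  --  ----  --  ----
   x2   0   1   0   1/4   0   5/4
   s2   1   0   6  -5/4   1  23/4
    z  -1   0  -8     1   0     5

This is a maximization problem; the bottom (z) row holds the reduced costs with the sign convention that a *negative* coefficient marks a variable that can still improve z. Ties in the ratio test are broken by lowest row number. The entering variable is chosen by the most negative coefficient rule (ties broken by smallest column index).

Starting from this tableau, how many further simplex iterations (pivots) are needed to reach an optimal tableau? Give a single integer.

pivot: x3 in, s2 out → z = 38/3
pivot: s1 in, x2 out → z = 16
No improving column remains; optimal.

2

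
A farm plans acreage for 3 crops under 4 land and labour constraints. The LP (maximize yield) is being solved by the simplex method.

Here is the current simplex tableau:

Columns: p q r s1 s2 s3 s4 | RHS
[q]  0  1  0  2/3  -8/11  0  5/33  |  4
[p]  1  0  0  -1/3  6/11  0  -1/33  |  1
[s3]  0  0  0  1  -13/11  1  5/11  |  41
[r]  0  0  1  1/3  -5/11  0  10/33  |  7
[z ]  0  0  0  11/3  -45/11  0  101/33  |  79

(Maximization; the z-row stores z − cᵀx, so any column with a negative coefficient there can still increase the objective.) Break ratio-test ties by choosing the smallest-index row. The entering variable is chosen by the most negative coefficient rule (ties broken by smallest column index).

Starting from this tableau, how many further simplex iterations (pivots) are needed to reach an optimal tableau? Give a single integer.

pivot: s2 in, p out → z = 173/2
No improving column remains; optimal.

1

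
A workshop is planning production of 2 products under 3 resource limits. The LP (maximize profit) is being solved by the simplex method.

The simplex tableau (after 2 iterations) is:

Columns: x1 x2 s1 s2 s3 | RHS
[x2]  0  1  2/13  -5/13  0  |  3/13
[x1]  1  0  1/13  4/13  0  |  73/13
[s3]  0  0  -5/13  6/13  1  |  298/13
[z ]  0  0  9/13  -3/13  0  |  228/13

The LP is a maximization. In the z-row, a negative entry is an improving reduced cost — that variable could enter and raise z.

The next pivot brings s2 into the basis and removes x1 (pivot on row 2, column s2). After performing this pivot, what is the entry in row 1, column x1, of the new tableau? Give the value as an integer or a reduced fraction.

Pivot element is row 2, column s2: 4/13.
Normalize row 2: new (row 2, x1) = 1/(4/13) = 13/4.
row 1 ← row 1 − (-5/13)·(new row 2): 0 − (-5/13)·(13/4) = 5/4.

5/4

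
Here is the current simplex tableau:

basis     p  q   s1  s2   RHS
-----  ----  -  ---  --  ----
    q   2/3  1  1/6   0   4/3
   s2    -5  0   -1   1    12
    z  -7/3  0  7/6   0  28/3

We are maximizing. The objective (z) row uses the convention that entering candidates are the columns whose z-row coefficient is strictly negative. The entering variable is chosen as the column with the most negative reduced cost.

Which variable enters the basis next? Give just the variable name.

p

Objective-row coefficients: p: -7/3, q: 0, s1: 7/6, s2: 0.
The most negative is -7/3 in column p, so p enters.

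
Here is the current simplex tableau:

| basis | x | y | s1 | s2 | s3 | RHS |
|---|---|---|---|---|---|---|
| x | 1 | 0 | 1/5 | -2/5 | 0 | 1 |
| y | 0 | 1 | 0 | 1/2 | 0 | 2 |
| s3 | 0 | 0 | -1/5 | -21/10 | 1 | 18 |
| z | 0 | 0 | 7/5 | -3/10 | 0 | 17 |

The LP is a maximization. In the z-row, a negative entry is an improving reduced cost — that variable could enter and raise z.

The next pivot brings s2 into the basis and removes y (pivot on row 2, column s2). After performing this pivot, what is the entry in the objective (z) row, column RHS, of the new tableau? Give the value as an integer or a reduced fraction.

91/5

Pivot element is row 2, column s2: 1/2.
Normalize row 2: new (row 2, RHS) = 2/(1/2) = 4.
z-row ← z-row − (-3/10)·(new row 2): 17 − (-3/10)·4 = 91/5.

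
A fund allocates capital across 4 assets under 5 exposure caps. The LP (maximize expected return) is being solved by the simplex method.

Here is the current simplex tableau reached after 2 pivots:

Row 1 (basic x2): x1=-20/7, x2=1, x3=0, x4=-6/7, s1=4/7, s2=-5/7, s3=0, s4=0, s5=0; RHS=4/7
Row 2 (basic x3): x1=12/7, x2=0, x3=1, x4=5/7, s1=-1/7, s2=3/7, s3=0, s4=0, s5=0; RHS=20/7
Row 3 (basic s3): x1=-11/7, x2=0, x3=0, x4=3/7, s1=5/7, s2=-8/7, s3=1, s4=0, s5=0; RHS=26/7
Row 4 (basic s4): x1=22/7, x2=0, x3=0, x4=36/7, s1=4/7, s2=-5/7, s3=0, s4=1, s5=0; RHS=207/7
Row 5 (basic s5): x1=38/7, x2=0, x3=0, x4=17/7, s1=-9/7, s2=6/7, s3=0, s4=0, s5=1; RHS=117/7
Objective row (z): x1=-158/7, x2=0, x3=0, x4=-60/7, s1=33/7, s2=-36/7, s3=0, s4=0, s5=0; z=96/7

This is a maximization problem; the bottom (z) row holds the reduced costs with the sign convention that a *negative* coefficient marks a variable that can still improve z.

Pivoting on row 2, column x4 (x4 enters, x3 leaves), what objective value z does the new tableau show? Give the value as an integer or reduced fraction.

48

Minimum ratio for x4: (20/7)/(5/7) = 4.
z changes by −(z-row coeff of x4)·ratio = −(-60/7)·4 = 240/7.
New z = 96/7 + (240/7) = 48.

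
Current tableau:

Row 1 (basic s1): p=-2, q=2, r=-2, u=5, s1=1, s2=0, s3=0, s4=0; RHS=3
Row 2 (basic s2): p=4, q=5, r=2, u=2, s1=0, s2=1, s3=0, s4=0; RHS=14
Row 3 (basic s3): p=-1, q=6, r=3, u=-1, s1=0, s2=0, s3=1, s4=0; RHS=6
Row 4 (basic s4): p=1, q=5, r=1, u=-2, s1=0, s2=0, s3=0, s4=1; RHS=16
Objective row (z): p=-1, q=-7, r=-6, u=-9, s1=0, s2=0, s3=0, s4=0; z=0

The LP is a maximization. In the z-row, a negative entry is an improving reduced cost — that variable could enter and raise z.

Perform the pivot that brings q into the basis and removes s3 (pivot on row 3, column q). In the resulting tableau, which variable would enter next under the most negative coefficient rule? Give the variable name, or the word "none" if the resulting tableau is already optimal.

Pivot element 6. New z-row = old z-row − (-7)·(row 3/6).
Updated z-row coefficients: p: -13/6, q: 0, r: -5/2, u: -61/6, s1: 0, s2: 0, s3: 7/6, s4: 0.
The most negative is -61/6 in column u, so u would enter next.

u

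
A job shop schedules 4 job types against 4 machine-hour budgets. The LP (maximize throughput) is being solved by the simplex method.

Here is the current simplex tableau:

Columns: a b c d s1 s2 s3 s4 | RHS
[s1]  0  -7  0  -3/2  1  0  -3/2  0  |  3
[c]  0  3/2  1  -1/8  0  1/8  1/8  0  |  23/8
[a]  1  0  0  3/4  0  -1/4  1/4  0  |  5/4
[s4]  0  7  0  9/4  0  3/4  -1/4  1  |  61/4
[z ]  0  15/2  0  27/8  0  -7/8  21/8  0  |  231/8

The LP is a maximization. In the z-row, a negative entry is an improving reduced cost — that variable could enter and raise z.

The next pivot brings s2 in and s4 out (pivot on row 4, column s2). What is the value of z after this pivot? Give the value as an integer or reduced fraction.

Minimum ratio for s2: (61/4)/(3/4) = 61/3.
z changes by −(z-row coeff of s2)·ratio = −(-7/8)·(61/3) = 427/24.
New z = 231/8 + (427/24) = 140/3.

140/3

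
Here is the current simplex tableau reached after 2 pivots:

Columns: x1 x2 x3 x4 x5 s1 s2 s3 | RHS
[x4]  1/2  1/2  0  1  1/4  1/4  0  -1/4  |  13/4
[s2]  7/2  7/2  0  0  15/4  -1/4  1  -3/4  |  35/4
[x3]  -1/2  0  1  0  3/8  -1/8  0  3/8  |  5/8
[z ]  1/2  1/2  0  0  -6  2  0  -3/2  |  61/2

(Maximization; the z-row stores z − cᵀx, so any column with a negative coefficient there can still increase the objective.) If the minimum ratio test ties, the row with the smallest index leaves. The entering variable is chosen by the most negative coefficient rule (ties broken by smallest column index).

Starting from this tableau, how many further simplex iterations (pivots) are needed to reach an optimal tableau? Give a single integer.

2

pivot: x5 in, x3 out → z = 81/2
pivot: x1 in, s2 out → z = 726/17
No improving column remains; optimal.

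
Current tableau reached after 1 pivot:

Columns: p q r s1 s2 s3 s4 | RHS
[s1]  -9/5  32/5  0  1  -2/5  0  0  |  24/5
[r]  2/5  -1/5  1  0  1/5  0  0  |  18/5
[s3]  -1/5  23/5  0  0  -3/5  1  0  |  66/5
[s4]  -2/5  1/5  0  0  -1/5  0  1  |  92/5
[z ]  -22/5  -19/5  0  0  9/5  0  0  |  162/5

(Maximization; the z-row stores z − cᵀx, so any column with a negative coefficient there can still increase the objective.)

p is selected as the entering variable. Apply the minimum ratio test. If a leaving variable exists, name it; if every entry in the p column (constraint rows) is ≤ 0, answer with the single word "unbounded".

r

Ratios: row 1 (s1): entry -9/5 ≤ 0, skip; row 2 (r): (18/5)/(2/5) = 9; row 3 (s3): entry -1/5 ≤ 0, skip; row 4 (s4): entry -2/5 ≤ 0, skip.
Minimum ratio is in the r row, so r leaves.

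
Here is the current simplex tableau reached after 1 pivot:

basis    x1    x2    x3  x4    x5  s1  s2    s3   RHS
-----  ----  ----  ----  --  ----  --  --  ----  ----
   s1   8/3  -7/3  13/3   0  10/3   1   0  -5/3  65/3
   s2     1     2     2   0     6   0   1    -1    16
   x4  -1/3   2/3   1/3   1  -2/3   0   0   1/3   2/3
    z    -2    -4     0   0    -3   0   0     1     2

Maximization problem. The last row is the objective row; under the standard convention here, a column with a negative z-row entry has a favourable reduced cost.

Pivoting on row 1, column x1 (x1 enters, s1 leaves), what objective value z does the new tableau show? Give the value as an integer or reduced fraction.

73/4

Minimum ratio for x1: (65/3)/(8/3) = 65/8.
z changes by −(z-row coeff of x1)·ratio = −(-2)·(65/8) = 65/4.
New z = 2 + (65/4) = 73/4.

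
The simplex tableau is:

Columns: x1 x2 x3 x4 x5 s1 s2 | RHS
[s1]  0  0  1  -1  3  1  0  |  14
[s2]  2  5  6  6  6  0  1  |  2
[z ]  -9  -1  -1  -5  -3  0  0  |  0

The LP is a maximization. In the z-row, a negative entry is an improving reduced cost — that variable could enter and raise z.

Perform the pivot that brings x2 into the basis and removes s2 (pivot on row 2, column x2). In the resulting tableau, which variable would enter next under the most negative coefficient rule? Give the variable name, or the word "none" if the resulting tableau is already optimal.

Pivot element 5. New z-row = old z-row − (-1)·(row 2/5).
Updated z-row coefficients: x1: -43/5, x2: 0, x3: 1/5, x4: -19/5, x5: -9/5, s1: 0, s2: 1/5.
The most negative is -43/5 in column x1, so x1 would enter next.

x1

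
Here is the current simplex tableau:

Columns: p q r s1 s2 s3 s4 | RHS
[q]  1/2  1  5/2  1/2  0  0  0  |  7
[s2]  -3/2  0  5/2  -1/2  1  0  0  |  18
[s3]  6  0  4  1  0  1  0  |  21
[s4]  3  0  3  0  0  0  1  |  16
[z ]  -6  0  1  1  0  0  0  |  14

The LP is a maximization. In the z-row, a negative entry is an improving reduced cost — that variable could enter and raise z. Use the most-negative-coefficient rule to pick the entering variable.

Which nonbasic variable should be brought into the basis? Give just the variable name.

p

Objective-row coefficients: p: -6, q: 0, r: 1, s1: 1, s2: 0, s3: 0, s4: 0.
The most negative is -6 in column p, so p enters.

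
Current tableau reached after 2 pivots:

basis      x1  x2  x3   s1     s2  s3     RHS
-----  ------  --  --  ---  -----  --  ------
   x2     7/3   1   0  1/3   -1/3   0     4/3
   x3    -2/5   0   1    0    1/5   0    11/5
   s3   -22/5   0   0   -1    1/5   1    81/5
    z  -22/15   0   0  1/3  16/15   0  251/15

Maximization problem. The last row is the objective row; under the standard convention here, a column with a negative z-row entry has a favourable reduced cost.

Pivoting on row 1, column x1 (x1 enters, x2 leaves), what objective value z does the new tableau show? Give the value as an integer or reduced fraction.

Minimum ratio for x1: (4/3)/(7/3) = 4/7.
z changes by −(z-row coeff of x1)·ratio = −(-22/15)·(4/7) = 88/105.
New z = 251/15 + (88/105) = 123/7.

123/7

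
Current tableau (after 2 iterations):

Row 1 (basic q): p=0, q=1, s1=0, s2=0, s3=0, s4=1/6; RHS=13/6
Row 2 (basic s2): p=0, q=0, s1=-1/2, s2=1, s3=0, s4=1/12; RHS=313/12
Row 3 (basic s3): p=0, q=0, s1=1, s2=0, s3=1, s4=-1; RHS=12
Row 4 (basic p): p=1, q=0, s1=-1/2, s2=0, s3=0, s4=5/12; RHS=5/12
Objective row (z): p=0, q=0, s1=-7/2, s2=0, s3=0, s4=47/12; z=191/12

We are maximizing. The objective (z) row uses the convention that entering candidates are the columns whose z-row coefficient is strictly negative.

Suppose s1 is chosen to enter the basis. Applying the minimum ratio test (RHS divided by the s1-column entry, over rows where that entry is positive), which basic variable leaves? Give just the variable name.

Ratios: row 1 (q): entry 0 ≤ 0, skip; row 2 (s2): entry -1/2 ≤ 0, skip; row 3 (s3): 12/1 = 12; row 4 (p): entry -1/2 ≤ 0, skip.
Minimum ratio 12 is in the s3 row, so s3 leaves.

s3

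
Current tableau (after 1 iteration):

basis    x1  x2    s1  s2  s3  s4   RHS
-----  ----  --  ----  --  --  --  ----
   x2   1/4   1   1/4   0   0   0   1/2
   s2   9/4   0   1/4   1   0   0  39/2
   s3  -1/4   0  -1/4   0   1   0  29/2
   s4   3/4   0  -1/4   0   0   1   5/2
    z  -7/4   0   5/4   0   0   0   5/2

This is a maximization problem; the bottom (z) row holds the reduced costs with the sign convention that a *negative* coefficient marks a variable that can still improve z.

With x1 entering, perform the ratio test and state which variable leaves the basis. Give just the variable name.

Ratios: row 1 (x2): (1/2)/(1/4) = 2; row 2 (s2): (39/2)/(9/4) = 26/3; row 3 (s3): entry -1/4 ≤ 0, skip; row 4 (s4): (5/2)/(3/4) = 10/3.
Minimum ratio 2 is in the x2 row, so x2 leaves.

x2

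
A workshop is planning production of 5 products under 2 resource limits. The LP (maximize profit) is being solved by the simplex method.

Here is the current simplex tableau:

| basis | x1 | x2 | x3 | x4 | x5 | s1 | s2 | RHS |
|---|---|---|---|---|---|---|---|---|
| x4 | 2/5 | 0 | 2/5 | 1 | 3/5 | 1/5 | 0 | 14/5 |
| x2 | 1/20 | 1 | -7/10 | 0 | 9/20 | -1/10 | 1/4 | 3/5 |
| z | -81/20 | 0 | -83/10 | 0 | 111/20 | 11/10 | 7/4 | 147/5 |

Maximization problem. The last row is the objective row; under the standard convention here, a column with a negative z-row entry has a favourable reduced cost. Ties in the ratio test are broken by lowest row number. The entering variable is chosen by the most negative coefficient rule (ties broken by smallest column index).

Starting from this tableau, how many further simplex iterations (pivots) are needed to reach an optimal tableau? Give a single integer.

1

pivot: x3 in, x4 out → z = 175/2
No improving column remains; optimal.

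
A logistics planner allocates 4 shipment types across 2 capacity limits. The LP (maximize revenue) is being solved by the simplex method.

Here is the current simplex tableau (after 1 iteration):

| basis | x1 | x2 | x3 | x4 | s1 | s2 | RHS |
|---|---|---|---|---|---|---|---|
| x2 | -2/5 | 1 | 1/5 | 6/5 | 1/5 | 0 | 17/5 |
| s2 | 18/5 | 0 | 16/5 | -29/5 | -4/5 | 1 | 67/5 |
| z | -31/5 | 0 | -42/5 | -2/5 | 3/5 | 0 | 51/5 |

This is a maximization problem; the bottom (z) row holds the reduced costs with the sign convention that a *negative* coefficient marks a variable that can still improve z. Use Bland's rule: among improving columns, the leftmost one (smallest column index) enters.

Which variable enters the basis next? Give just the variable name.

Objective-row coefficients: x1: -31/5, x2: 0, x3: -42/5, x4: -2/5, s1: 3/5, s2: 0.
Improving columns: x1, x3, x4. Bland's rule picks the smallest column index → x1.

x1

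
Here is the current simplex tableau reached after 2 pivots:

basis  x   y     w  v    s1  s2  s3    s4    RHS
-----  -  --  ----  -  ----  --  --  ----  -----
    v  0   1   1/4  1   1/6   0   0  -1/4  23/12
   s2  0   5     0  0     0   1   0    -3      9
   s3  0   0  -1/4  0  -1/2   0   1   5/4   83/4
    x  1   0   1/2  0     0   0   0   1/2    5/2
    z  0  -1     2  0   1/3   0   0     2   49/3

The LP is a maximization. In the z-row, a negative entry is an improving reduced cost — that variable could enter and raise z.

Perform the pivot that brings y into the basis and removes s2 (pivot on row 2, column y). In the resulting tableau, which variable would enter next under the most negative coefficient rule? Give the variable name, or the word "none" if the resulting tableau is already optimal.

none

Pivot element 5. New z-row = old z-row − (-1)·(row 2/5).
Updated z-row coefficients: x: 0, y: 0, w: 2, v: 0, s1: 1/3, s2: 1/5, s3: 0, s4: 7/5.
No coefficient is strictly negative; the tableau after this pivot is optimal.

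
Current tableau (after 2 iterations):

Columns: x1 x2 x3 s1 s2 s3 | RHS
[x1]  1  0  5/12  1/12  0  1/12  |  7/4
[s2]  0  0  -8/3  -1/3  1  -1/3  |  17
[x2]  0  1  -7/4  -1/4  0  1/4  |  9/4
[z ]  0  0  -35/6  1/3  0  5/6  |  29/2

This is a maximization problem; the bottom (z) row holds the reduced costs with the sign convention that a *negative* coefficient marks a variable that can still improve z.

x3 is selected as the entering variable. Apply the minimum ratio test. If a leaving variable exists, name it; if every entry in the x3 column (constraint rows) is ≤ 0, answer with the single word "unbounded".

Ratios: row 1 (x1): (7/4)/(5/12) = 21/5; row 2 (s2): entry -8/3 ≤ 0, skip; row 3 (x2): entry -7/4 ≤ 0, skip.
Minimum ratio is in the x1 row, so x1 leaves.

x1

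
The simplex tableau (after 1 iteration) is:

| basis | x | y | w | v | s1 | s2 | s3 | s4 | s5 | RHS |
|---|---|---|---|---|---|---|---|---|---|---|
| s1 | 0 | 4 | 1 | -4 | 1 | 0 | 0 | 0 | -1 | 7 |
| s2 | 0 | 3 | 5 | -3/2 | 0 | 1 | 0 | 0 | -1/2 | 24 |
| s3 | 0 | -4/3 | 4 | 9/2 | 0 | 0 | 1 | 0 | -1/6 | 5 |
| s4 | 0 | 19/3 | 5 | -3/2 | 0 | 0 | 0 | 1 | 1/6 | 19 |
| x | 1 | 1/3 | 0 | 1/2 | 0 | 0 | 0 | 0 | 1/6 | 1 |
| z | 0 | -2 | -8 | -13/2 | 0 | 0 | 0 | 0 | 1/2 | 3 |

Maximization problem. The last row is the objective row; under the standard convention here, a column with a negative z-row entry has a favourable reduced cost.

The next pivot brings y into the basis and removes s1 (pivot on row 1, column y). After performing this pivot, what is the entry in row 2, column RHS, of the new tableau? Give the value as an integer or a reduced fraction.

Pivot element is row 1, column y: 4.
Normalize row 1: new (row 1, RHS) = 7/4 = 7/4.
row 2 ← row 2 − 3·(new row 1): 24 − 3·(7/4) = 75/4.

75/4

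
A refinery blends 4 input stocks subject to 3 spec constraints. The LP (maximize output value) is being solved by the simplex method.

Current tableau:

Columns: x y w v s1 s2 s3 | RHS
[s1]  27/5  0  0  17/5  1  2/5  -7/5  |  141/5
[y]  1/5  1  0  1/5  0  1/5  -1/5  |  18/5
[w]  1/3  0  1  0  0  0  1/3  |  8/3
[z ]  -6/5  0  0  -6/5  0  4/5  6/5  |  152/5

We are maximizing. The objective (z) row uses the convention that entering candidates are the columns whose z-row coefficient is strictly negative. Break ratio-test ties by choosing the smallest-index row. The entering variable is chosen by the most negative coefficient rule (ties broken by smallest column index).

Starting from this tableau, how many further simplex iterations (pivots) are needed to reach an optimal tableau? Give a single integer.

2

pivot: x in, s1 out → z = 110/3
pivot: v in, x out → z = 686/17
No improving column remains; optimal.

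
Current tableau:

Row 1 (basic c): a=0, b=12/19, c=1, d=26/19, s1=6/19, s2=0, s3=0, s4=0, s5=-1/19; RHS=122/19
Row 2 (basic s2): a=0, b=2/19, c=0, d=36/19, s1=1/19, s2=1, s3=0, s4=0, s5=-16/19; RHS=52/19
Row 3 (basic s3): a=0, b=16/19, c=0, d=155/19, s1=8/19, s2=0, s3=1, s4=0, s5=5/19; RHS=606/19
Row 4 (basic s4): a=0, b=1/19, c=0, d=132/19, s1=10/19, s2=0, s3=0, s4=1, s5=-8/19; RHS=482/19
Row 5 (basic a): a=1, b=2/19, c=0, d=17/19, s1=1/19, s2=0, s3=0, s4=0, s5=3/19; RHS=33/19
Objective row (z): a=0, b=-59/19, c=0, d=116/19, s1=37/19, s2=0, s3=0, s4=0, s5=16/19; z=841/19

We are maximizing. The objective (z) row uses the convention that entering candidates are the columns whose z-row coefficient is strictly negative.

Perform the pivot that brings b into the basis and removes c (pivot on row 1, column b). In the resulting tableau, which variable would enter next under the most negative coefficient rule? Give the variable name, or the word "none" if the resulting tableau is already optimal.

Pivot element 12/19. New z-row = old z-row − (-59/19)·(row 1/(12/19)).
Updated z-row coefficients: a: 0, b: 0, c: 59/12, d: 77/6, s1: 7/2, s2: 0, s3: 0, s4: 0, s5: 7/12.
No coefficient is strictly negative; the tableau after this pivot is optimal.

none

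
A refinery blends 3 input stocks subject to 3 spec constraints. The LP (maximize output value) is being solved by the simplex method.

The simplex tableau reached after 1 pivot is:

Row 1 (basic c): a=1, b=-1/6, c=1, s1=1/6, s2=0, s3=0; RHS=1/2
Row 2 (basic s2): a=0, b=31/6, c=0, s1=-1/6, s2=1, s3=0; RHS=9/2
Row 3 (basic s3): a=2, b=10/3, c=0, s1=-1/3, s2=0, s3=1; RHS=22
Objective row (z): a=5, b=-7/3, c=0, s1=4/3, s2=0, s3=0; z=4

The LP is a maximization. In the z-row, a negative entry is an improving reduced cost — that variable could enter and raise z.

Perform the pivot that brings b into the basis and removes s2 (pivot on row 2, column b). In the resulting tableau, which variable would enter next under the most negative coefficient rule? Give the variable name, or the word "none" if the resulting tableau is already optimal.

none

Pivot element 31/6. New z-row = old z-row − (-7/3)·(row 2/(31/6)).
Updated z-row coefficients: a: 5, b: 0, c: 0, s1: 39/31, s2: 14/31, s3: 0.
No coefficient is strictly negative; the tableau after this pivot is optimal.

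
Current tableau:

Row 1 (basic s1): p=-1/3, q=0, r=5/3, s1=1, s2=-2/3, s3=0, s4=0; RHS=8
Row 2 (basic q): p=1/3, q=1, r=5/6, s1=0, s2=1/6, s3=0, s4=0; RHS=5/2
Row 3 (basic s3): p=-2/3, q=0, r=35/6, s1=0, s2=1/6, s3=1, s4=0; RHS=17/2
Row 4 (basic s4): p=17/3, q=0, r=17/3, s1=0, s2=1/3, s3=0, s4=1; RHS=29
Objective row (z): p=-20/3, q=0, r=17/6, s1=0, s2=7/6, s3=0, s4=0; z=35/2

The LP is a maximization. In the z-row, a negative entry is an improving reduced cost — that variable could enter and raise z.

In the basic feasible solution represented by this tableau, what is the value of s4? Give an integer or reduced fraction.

29

s4 is basic (row 4); its value is the RHS of that row: 29.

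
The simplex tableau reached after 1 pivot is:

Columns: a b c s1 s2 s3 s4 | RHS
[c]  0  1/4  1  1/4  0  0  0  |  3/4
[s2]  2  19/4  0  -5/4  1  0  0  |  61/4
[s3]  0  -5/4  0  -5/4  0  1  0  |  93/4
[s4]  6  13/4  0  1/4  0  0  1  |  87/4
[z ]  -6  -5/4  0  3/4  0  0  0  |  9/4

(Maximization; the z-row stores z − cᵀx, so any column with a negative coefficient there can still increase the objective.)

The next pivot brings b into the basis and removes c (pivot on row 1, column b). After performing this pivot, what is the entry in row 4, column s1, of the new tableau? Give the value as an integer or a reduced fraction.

-3

Pivot element is row 1, column b: 1/4.
Normalize row 1: new (row 1, s1) = (1/4)/(1/4) = 1.
row 4 ← row 4 − (13/4)·(new row 1): 1/4 − (13/4)·1 = -3.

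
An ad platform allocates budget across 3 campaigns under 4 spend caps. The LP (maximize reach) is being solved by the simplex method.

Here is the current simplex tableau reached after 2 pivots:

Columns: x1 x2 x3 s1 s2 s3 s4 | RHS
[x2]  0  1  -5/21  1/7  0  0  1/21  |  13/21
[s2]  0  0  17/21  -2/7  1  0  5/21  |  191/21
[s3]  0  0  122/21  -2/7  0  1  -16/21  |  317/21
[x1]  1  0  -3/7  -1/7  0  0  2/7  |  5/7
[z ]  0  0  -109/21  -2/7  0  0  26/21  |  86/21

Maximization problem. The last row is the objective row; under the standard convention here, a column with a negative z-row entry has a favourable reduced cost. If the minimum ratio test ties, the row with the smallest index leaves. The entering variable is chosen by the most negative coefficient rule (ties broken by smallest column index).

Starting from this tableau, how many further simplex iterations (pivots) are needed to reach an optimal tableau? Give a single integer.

2

pivot: x3 in, s3 out → z = 2145/122
pivot: s1 in, x2 out → z = 363/16
No improving column remains; optimal.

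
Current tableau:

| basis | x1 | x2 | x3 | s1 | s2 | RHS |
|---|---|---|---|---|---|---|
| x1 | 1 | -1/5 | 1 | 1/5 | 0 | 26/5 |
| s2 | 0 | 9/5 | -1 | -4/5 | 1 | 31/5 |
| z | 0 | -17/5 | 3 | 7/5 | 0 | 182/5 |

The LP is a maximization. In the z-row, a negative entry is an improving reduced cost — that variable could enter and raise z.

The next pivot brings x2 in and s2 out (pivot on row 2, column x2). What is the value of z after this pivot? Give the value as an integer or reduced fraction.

Minimum ratio for x2: (31/5)/(9/5) = 31/9.
z changes by −(z-row coeff of x2)·ratio = −(-17/5)·(31/9) = 527/45.
New z = 182/5 + (527/45) = 433/9.

433/9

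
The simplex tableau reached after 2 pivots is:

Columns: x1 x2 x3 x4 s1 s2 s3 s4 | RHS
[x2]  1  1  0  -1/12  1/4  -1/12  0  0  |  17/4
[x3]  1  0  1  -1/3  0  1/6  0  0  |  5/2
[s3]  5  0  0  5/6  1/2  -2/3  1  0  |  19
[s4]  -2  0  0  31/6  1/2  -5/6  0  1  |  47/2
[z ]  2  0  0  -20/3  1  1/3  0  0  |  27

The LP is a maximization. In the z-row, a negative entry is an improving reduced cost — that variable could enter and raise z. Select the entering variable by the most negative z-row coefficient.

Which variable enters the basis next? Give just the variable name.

Objective-row coefficients: x1: 2, x2: 0, x3: 0, x4: -20/3, s1: 1, s2: 1/3, s3: 0, s4: 0.
The most negative is -20/3 in column x4, so x4 enters.

x4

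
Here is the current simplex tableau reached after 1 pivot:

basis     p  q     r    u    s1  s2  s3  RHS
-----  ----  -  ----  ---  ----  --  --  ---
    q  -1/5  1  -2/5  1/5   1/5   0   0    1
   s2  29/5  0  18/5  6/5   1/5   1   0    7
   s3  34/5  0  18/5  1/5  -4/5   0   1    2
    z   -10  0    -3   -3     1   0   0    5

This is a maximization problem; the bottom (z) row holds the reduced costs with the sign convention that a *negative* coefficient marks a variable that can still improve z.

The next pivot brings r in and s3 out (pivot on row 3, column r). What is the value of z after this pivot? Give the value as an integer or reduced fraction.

20/3

Minimum ratio for r: 2/(18/5) = 5/9.
z changes by −(z-row coeff of r)·ratio = −(-3)·(5/9) = 5/3.
New z = 5 + (5/3) = 20/3.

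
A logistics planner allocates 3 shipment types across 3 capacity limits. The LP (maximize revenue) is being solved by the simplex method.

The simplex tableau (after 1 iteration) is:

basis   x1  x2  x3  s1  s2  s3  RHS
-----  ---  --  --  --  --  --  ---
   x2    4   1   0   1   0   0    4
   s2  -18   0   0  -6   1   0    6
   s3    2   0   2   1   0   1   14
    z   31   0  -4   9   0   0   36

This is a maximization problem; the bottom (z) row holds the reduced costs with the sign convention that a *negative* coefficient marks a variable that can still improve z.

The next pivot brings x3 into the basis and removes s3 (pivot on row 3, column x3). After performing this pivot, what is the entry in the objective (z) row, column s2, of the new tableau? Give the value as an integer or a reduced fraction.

Pivot element is row 3, column x3: 2.
Normalize row 3: new (row 3, s2) = 0/2 = 0.
z-row ← z-row − (-4)·(new row 3): 0 − (-4)·0 = 0.

0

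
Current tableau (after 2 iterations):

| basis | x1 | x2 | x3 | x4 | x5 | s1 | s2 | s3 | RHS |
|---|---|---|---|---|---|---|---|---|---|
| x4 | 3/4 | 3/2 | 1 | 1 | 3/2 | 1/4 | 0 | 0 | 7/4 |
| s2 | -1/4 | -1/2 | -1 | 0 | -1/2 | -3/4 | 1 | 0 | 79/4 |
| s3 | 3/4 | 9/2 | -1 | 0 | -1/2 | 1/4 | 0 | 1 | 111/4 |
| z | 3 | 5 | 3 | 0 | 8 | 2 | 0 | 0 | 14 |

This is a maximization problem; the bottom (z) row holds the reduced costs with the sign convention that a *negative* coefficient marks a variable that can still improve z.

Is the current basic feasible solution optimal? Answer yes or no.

No objective-row coefficient is strictly negative, so no entering variable exists; the tableau is optimal.

yes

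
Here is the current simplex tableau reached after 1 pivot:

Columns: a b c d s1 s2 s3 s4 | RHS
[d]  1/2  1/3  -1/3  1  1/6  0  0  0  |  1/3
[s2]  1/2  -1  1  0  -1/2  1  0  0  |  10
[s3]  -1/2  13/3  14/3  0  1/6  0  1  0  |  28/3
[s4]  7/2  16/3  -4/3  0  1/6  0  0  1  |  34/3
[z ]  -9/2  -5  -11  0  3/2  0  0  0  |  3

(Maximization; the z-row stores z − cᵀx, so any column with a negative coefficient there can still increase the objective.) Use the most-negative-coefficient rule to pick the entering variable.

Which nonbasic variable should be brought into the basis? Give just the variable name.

c

Objective-row coefficients: a: -9/2, b: -5, c: -11, d: 0, s1: 3/2, s2: 0, s3: 0, s4: 0.
The most negative is -11 in column c, so c enters.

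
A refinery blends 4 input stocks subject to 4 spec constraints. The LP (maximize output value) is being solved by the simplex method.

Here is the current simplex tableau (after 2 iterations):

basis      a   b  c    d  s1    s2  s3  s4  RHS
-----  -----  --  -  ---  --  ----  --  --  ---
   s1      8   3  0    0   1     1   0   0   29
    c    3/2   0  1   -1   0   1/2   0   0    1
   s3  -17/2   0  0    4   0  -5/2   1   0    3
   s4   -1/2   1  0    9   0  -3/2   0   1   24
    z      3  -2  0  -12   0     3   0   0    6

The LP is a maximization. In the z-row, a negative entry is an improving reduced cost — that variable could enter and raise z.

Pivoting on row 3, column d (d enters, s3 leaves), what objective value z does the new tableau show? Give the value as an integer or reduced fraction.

Minimum ratio for d: 3/4 = 3/4.
z changes by −(z-row coeff of d)·ratio = −(-12)·(3/4) = 9.
New z = 6 + 9 = 15.

15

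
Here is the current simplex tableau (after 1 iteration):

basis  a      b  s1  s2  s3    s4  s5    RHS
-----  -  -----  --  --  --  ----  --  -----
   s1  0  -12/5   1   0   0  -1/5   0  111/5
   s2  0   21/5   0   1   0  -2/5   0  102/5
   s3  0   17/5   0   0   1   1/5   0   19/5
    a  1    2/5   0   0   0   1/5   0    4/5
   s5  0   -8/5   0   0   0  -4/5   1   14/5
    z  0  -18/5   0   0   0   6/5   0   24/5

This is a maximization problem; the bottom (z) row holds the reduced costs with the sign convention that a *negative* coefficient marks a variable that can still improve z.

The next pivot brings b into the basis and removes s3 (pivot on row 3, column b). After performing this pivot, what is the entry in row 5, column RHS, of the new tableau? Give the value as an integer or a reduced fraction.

78/17

Pivot element is row 3, column b: 17/5.
Normalize row 3: new (row 3, RHS) = (19/5)/(17/5) = 19/17.
row 5 ← row 5 − (-8/5)·(new row 3): 14/5 − (-8/5)·(19/17) = 78/17.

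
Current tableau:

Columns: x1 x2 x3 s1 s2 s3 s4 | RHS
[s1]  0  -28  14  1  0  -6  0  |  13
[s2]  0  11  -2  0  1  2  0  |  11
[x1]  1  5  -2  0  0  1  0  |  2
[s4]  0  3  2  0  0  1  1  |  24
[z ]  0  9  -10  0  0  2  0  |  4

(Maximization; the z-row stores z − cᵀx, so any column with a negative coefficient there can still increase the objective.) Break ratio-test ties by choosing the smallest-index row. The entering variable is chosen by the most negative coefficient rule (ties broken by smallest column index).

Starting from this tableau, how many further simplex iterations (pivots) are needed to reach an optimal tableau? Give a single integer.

pivot: x3 in, s1 out → z = 93/7
pivot: x2 in, s2 out → z = 1641/49
pivot: s3 in, x2 out → z = 39
No improving column remains; optimal.

3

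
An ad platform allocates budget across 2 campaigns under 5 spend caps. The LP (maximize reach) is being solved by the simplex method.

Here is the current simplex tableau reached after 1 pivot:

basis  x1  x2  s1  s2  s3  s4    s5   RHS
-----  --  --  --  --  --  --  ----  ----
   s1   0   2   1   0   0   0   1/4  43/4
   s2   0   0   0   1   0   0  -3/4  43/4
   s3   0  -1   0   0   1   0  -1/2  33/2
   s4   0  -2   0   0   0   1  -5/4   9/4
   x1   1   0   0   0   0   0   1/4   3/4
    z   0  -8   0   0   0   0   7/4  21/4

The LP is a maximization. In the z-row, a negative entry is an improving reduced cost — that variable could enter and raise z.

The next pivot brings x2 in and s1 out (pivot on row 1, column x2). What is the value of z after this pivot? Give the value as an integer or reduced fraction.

Minimum ratio for x2: (43/4)/2 = 43/8.
z changes by −(z-row coeff of x2)·ratio = −(-8)·(43/8) = 43.
New z = 21/4 + 43 = 193/4.

193/4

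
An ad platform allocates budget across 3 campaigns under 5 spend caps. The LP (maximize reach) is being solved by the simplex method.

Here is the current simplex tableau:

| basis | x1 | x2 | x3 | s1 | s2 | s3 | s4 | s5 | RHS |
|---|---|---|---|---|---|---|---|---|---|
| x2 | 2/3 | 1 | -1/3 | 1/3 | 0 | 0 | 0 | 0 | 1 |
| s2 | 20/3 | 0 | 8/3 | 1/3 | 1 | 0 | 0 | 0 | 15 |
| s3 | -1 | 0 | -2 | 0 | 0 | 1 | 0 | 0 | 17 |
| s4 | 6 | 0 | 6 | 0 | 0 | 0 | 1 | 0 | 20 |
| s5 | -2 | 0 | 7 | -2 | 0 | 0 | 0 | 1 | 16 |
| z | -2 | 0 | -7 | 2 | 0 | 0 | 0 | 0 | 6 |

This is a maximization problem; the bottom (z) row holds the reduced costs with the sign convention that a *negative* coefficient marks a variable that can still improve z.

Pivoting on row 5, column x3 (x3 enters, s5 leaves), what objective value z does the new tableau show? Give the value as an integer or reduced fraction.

22

Minimum ratio for x3: 16/7 = 16/7.
z changes by −(z-row coeff of x3)·ratio = −(-7)·(16/7) = 16.
New z = 6 + 16 = 22.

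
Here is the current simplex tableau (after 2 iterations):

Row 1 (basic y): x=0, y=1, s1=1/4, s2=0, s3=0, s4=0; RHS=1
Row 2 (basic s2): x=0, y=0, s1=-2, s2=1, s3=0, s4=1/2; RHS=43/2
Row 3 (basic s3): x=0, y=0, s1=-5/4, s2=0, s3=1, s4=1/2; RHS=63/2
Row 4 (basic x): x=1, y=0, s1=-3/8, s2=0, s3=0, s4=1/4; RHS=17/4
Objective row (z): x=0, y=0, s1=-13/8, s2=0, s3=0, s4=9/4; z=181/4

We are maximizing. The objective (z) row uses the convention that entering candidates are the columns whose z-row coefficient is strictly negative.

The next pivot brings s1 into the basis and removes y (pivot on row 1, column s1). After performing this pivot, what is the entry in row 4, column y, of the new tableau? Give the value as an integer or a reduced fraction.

Pivot element is row 1, column s1: 1/4.
Normalize row 1: new (row 1, y) = 1/(1/4) = 4.
row 4 ← row 4 − (-3/8)·(new row 1): 0 − (-3/8)·4 = 3/2.

3/2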